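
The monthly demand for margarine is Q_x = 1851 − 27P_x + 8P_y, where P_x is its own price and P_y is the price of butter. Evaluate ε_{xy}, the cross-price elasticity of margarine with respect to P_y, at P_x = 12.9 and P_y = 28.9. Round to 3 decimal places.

At P_x = 12.9 and P_y = 28.9: Q_x = 1733.9.
∂Q_x/∂P_y = 8.
ε = (∂Q_x/∂P_y)(P_y/Q_x) = 8 × (28.9/1733.9) ≈ 0.133.
Since ε > 0, margarine and butter are substitutes.

0.133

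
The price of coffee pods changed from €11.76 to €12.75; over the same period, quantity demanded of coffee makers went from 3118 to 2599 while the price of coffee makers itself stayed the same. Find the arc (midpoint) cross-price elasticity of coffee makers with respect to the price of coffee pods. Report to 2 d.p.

-2.25

ΔQ_A = 2599 − 3118 = -519; ΔP_B = 12.75 − 11.76 = 0.99.
Midpoints: Q̄_A = 2858.5, P̄_B = 12.25.
ε = (ΔQ_A/Q̄_A)/(ΔP_B/P̄_B) = (-519/2858.5)/(0.99/12.25) ≈ -2.25.
ε < 0: coffee makers and coffee pods are complements.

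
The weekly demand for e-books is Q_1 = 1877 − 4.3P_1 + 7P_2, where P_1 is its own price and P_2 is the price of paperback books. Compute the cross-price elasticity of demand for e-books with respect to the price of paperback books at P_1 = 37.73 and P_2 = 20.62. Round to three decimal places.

0.078

At P_1 = 37.73 and P_2 = 20.62: Q_1 = 1859.101.
∂Q_1/∂P_2 = 7.
ε = (∂Q_1/∂P_2)(P_2/Q_1) = 7 × (20.62/1859.101) ≈ 0.078.
Since ε > 0, e-books and paperback books are substitutes.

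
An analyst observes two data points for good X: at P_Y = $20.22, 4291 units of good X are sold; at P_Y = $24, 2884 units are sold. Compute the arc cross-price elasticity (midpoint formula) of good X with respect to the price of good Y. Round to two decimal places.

ΔQ_X = 2884 − 4291 = -1407; ΔP_Y = 24 − 20.22 = 3.78.
Midpoints: Q̄_X = 3587.5, P̄_Y = 22.11.
ε = (ΔQ_X/Q̄_X)/(ΔP_Y/P̄_Y) = (-1407/3587.5)/(3.78/22.11) ≈ -2.29.
ε < 0: good X and good Y are complements.

-2.29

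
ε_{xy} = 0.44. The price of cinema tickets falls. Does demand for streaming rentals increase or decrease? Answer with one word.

ε > 0 and the price of cinema tickets falls, so the quantity of streaming rentals moves in the same direction: it decreases.

decrease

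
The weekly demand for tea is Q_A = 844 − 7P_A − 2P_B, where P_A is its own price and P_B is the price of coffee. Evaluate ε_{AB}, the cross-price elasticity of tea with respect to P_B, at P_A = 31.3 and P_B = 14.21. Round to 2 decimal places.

-0.05

At P_A = 31.3 and P_B = 14.21: Q_A = 596.48.
∂Q_A/∂P_B = -2.
ε = (∂Q_A/∂P_B)(P_B/Q_A) = -2 × (14.21/596.48) ≈ -0.05.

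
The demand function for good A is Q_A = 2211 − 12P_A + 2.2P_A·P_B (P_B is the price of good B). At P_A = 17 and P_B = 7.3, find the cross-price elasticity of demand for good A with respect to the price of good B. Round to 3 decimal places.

0.120

At P_A = 17 and P_B = 7.3: Q_A = 2280.02.
∂Q_A/∂P_B = 2.2P_A = 2.2(17) = 37.4000.
ε = (∂Q_A/∂P_B)(P_B/Q_A) = 37.4000 × (7.3/2280.02) ≈ 0.120.
ε > 0: substitutes.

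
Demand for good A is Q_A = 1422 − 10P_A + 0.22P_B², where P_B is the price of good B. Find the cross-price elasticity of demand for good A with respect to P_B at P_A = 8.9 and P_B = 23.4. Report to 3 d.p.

0.166

At P_A = 8.9 and P_B = 23.4: Q_A = 1453.463.
∂Q_A/∂P_B = 0.44P_B = 0.44(23.4) = 10.2960.
ε = (∂Q_A/∂P_B)(P_B/Q_A) = 10.2960 × (23.4/1453.463) ≈ 0.166.
ε > 0: substitutes.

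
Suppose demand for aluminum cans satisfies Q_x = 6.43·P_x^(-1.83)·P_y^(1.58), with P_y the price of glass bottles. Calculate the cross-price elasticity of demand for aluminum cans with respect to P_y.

1.58

In a log-linear (constant-elasticity) demand function, the coefficient on the exponent of P_y is the cross-price elasticity.
ε = 1.58. Positive, so aluminum cans and glass bottles are substitutes.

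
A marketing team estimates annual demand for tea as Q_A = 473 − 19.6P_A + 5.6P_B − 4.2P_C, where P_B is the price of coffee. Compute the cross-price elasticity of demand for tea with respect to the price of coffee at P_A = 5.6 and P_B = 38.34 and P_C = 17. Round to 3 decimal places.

0.424

At P_A = 5.6 and P_B = 38.34 and P_C = 17: Q_A = 506.544.
∂Q_A/∂P_B = 5.6.
ε = (∂Q_A/∂P_B)(P_B/Q_A) = 5.6 × (38.34/506.544) ≈ 0.424.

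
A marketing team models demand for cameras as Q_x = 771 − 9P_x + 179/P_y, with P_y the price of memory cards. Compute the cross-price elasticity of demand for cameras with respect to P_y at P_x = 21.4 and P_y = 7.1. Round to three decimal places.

-0.042

At P_x = 21.4 and P_y = 7.1: Q_x = 603.611.
∂Q_x/∂P_y = −179/P_y² = -3.5509.
ε = (∂Q_x/∂P_y)(P_y/Q_x) = -3.5509 × (7.1/603.611) ≈ -0.042.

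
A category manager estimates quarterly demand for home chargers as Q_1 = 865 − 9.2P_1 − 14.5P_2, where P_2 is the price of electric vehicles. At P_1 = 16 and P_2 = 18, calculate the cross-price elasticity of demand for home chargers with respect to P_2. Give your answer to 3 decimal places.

At P_1 = 16 and P_2 = 18: Q_1 = 456.8.
∂Q_1/∂P_2 = -14.5.
ε = (∂Q_1/∂P_2)(P_2/Q_1) = -14.5 × (18/456.8) ≈ -0.571.
Since ε < 0, home chargers and electric vehicles are complements.

-0.571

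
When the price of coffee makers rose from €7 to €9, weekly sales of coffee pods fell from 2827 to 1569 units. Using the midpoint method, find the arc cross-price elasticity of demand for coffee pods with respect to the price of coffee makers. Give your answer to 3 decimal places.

ΔQ_A = 1569 − 2827 = -1258; ΔP_B = 9 − 7 = 2.
Midpoints: Q̄_A = 2198.0, P̄_B = 8.00.
ε = (ΔQ_A/Q̄_A)/(ΔP_B/P̄_B) = (-1258/2198.0)/(2/8.00) ≈ -2.289.
ε < 0: coffee pods and coffee makers are complements.

-2.289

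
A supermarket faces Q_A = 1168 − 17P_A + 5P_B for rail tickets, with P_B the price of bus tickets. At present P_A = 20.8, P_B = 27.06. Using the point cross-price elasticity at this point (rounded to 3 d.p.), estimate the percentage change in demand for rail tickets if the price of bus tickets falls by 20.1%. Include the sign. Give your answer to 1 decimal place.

At P_A = 20.8, P_B = 27.06: Q_A = 949.7.
∂Q_A/∂P_B = 5.
ε = (∂Q_A/∂P_B)(P_B/Q_A) = 5.0000 × 27.06/949.7 ≈ 0.142.
%ΔQ_A ≈ ε × %ΔP_B = 0.142 × (-20.1%) = -2.9%.

-2.9%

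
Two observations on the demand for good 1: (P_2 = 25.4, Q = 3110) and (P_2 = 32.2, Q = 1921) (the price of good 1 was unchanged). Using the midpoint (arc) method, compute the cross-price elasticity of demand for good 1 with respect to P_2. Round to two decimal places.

-2.00

ΔQ_1 = 1921 − 3110 = -1189; ΔP_2 = 32.2 − 25.4 = 6.8.
Midpoints: Q̄_1 = 2515.5, P̄_2 = 28.80.
ε = (ΔQ_1/Q̄_1)/(ΔP_2/P̄_2) = (-1189/2515.5)/(6.8/28.80) ≈ -2.00.
ε < 0: good 1 and good 2 are complements.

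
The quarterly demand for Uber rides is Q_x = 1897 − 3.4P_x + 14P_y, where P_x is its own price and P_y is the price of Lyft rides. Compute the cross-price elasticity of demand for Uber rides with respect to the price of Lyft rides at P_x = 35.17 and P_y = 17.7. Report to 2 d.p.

0.12

At P_x = 35.17 and P_y = 17.7: Q_x = 2025.222.
∂Q_x/∂P_y = 14.
ε = (∂Q_x/∂P_y)(P_y/Q_x) = 14 × (17.7/2025.222) ≈ 0.12.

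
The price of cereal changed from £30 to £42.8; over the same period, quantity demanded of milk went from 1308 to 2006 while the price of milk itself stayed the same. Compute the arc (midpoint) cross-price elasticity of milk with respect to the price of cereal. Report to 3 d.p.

ΔQ_A = 2006 − 1308 = 698; ΔP_B = 42.8 − 30 = 12.8.
Midpoints: Q̄_A = 1657.0, P̄_B = 36.40.
ε = (ΔQ_A/Q̄_A)/(ΔP_B/P̄_B) = (698/1657.0)/(12.8/36.40) ≈ 1.198.
ε > 0: milk and cereal are substitutes.

1.198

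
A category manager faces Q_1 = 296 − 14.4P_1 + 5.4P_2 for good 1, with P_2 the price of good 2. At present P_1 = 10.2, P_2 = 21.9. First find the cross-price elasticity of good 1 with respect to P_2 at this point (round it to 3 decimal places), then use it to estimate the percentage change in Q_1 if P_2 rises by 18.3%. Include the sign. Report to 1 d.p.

At P_1 = 10.2, P_2 = 21.9: Q_1 = 267.38.
∂Q_1/∂P_2 = 5.4.
ε = (∂Q_1/∂P_2)(P_2/Q_1) = 5.4000 × 21.9/267.38 ≈ 0.442.
%ΔQ_1 ≈ ε × %ΔP_2 = 0.442 × (18.3%) = 8.1%.

8.1%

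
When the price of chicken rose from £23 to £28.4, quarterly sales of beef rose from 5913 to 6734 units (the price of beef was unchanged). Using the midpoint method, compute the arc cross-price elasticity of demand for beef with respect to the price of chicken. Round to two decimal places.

0.62

ΔQ_A = 6734 − 5913 = 821; ΔP_B = 28.4 − 23 = 5.4.
Midpoints: Q̄_A = 6323.5, P̄_B = 25.70.
ε = (ΔQ_A/Q̄_A)/(ΔP_B/P̄_B) = (821/6323.5)/(5.4/25.70) ≈ 0.62.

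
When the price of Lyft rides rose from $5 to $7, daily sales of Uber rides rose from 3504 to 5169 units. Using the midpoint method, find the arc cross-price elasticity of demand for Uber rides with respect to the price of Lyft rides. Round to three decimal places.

1.152

ΔQ_A = 5169 − 3504 = 1665; ΔP_B = 7 − 5 = 2.
Midpoints: Q̄_A = 4336.5, P̄_B = 6.00.
ε = (ΔQ_A/Q̄_A)/(ΔP_B/P̄_B) = (1665/4336.5)/(2/6.00) ≈ 1.152.
ε > 0: Uber rides and Lyft rides are substitutes.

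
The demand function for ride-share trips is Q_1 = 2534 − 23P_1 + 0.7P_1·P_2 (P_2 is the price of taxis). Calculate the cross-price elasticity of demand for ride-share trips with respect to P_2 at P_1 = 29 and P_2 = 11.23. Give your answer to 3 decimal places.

0.109

At P_1 = 29 and P_2 = 11.23: Q_1 = 2094.969.
∂Q_1/∂P_2 = 0.7P_1 = 0.7(29) = 20.3000.
ε = (∂Q_1/∂P_2)(P_2/Q_1) = 20.3000 × (11.23/2094.969) ≈ 0.109.
ε > 0: substitutes.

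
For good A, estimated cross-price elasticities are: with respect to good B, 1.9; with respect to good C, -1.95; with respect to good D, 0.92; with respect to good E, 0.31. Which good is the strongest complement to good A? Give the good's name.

good C

Complements have ε < 0. The most negative value is -1.95 (good C).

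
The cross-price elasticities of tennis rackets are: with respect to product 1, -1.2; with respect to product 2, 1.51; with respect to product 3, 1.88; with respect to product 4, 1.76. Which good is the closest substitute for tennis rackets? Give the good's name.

product 3

Substitutes have ε > 0. Among the positive values, 1.88 (product 3) is largest.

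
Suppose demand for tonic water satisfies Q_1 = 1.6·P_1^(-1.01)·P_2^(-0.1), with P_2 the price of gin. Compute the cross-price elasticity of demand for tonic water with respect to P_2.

In a log-linear (constant-elasticity) demand function, the coefficient on the exponent of P_2 is the cross-price elasticity.
ε = -0.10. Negative, so tonic water and gin are complements.

-0.10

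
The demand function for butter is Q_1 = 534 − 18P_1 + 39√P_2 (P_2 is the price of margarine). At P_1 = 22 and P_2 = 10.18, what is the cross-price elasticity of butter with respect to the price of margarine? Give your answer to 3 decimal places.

At P_1 = 22 and P_2 = 10.18: Q_1 = 262.434.
∂Q_1/∂P_2 = 39/(2√P_2) = 39/(2√10.18) = 6.1117.
ε = (∂Q_1/∂P_2)(P_2/Q_1) = 6.1117 × (10.18/262.434) ≈ 0.237.
ε > 0: substitutes.

0.237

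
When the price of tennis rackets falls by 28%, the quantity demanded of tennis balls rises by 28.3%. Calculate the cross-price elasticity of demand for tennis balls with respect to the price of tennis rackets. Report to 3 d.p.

-1.011

ε = (%ΔQ of tennis balls) / (%ΔP of tennis rackets) = (28.3%) / (-28%) ≈ -1.011.
Negative cross-price elasticity: complements.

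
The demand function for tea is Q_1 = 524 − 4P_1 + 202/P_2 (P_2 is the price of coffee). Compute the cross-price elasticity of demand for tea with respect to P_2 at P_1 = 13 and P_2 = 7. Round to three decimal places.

-0.058

At P_1 = 13 and P_2 = 7: Q_1 = 500.857.
∂Q_1/∂P_2 = −202/P_2² = -4.1224.
ε = (∂Q_1/∂P_2)(P_2/Q_1) = -4.1224 × (7/500.857) ≈ -0.058.
ε < 0: complements.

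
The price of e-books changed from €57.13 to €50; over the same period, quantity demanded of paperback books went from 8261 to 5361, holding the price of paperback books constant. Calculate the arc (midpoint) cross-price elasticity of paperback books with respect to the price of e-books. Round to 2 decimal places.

ΔQ_A = 5361 − 8261 = -2900; ΔP_B = 50 − 57.13 = -7.13.
Midpoints: Q̄_A = 6811.0, P̄_B = 53.56.
ε = (ΔQ_A/Q̄_A)/(ΔP_B/P̄_B) = (-2900/6811.0)/(-7.13/53.56) ≈ 3.20.

3.20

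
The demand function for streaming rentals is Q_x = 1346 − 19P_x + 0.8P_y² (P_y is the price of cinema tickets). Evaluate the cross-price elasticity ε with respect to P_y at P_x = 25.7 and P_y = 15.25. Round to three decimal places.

0.357

At P_x = 25.7 and P_y = 15.25: Q_x = 1043.75.
∂Q_x/∂P_y = 1.6P_y = 1.6(15.25) = 24.4000.
ε = (∂Q_x/∂P_y)(P_y/Q_x) = 24.4000 × (15.25/1043.75) ≈ 0.357.
ε > 0: substitutes.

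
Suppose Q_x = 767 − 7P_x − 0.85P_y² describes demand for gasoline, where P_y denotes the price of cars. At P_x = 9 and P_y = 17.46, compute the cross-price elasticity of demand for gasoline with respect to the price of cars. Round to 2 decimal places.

-1.16

At P_x = 9 and P_y = 17.46: Q_x = 444.876.
∂Q_x/∂P_y = -1.7P_y = -1.7(17.46) = -29.6820.
ε = (∂Q_x/∂P_y)(P_y/Q_x) = -29.6820 × (17.46/444.876) ≈ -1.16.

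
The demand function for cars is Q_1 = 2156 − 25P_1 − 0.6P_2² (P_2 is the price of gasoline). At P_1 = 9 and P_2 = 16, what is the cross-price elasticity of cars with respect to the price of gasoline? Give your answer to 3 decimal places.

-0.173

At P_1 = 9 and P_2 = 16: Q_1 = 1777.4.
∂Q_1/∂P_2 = -1.2P_2 = -1.2(16) = -19.2000.
ε = (∂Q_1/∂P_2)(P_2/Q_1) = -19.2000 × (16/1777.4) ≈ -0.173.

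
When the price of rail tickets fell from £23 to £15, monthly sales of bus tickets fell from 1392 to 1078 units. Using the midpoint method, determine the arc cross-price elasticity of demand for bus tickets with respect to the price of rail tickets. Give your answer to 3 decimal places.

ΔQ_A = 1078 − 1392 = -314; ΔP_B = 15 − 23 = -8.
Midpoints: Q̄_A = 1235.0, P̄_B = 19.00.
ε = (ΔQ_A/Q̄_A)/(ΔP_B/P̄_B) = (-314/1235.0)/(-8/19.00) ≈ 0.604.
ε > 0: bus tickets and rail tickets are substitutes.

0.604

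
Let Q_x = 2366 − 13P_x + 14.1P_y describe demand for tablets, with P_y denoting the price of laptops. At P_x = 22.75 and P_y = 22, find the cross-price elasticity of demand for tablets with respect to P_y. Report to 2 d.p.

0.13

At P_x = 22.75 and P_y = 22: Q_x = 2380.45.
∂Q_x/∂P_y = 14.1.
ε = (∂Q_x/∂P_y)(P_y/Q_x) = 14.1 × (22/2380.45) ≈ 0.13.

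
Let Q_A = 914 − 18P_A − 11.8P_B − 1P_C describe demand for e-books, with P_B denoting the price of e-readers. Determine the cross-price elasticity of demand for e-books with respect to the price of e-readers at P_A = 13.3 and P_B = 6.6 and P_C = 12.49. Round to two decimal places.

At P_A = 13.3 and P_B = 6.6 and P_C = 12.49: Q_A = 584.23.
∂Q_A/∂P_B = -11.8.
ε = (∂Q_A/∂P_B)(P_B/Q_A) = -11.8 × (6.6/584.23) ≈ -0.13.

-0.13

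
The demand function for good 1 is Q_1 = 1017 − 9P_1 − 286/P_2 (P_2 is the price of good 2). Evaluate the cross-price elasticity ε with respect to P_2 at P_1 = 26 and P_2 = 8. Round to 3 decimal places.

0.048

At P_1 = 26 and P_2 = 8: Q_1 = 747.25.
∂Q_1/∂P_2 = 286/P_2² = 4.4688.
ε = (∂Q_1/∂P_2)(P_2/Q_1) = 4.4688 × (8/747.25) ≈ 0.048.
ε > 0: substitutes.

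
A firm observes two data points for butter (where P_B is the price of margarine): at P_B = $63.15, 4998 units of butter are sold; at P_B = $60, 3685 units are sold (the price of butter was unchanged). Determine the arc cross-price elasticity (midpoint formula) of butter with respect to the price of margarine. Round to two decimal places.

5.91

ΔQ_A = 3685 − 4998 = -1313; ΔP_B = 60 − 63.15 = -3.15.
Midpoints: Q̄_A = 4341.5, P̄_B = 61.58.
ε = (ΔQ_A/Q̄_A)/(ΔP_B/P̄_B) = (-1313/4341.5)/(-3.15/61.58) ≈ 5.91.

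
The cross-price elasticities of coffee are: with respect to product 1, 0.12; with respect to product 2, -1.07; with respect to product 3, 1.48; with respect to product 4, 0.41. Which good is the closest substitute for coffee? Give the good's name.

product 3

Substitutes have ε > 0. Among the positive values, 1.48 (product 3) is largest.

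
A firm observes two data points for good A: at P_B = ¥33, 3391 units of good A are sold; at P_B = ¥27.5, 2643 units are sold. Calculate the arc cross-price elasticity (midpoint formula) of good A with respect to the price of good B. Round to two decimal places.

ΔQ_A = 2643 − 3391 = -748; ΔP_B = 27.5 − 33 = -5.5.
Midpoints: Q̄_A = 3017.0, P̄_B = 30.25.
ε = (ΔQ_A/Q̄_A)/(ΔP_B/P̄_B) = (-748/3017.0)/(-5.5/30.25) ≈ 1.36.

1.36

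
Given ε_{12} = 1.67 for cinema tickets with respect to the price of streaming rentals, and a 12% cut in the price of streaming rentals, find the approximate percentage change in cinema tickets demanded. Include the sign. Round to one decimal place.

-20.0%

%ΔQ ≈ ε × %ΔP of streaming rentals = 1.67 × (-12%) = -20.0%.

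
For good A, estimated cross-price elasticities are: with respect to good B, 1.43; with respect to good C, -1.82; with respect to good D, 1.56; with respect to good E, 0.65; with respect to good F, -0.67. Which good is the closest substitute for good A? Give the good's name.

Substitutes have ε > 0. Among the positive values, 1.56 (good D) is largest.

good D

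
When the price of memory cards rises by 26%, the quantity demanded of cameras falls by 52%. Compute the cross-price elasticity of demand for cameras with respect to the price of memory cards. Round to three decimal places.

-2.000

ε = (%ΔQ of cameras) / (%ΔP of memory cards) = (-52%) / (26%) ≈ -2.000.
Negative cross-price elasticity: complements.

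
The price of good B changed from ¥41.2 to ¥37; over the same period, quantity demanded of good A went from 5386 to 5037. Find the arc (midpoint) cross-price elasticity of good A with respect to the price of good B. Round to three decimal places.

0.623

ΔQ_A = 5037 − 5386 = -349; ΔP_B = 37 − 41.2 = -4.2.
Midpoints: Q̄_A = 5211.5, P̄_B = 39.10.
ε = (ΔQ_A/Q̄_A)/(ΔP_B/P̄_B) = (-349/5211.5)/(-4.2/39.10) ≈ 0.623.
ε > 0: good A and good B are substitutes.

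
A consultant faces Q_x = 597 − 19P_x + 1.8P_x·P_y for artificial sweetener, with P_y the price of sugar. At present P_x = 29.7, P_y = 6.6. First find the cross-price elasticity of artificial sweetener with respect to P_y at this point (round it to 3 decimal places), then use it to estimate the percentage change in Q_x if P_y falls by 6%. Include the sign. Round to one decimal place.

At P_x = 29.7, P_y = 6.6: Q_x = 385.536.
∂Q_x/∂P_y = 1.8P_x = 53.4600.
ε = (∂Q_x/∂P_y)(P_y/Q_x) = 53.4600 × 6.6/385.536 ≈ 0.915.
%ΔQ_x ≈ ε × %ΔP_y = 0.915 × (-6%) = -5.5%.

-5.5%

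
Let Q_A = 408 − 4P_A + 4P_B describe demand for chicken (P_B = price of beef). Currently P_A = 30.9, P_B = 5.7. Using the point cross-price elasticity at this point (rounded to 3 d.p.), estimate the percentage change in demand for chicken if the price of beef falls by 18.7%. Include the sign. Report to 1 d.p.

-1.4%

At P_A = 30.9, P_B = 5.7: Q_A = 307.2.
∂Q_A/∂P_B = 4.
ε = (∂Q_A/∂P_B)(P_B/Q_A) = 4.0000 × 5.7/307.2 ≈ 0.074.
%ΔQ_A ≈ ε × %ΔP_B = 0.074 × (-18.7%) = -1.4%.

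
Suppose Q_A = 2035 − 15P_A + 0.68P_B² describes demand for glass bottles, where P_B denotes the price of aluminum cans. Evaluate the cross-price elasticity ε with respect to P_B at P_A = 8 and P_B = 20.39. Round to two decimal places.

0.26

At P_A = 8 and P_B = 20.39: Q_A = 2197.711.
∂Q_A/∂P_B = 1.36P_B = 1.36(20.39) = 27.7304.
ε = (∂Q_A/∂P_B)(P_B/Q_A) = 27.7304 × (20.39/2197.711) ≈ 0.26.
ε > 0: substitutes.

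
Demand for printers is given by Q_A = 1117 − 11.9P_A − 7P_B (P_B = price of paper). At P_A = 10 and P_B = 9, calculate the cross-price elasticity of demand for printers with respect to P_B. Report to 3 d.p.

At P_A = 10 and P_B = 9: Q_A = 935.
∂Q_A/∂P_B = -7.
ε = (∂Q_A/∂P_B)(P_B/Q_A) = -7 × (9/935) ≈ -0.067.

-0.067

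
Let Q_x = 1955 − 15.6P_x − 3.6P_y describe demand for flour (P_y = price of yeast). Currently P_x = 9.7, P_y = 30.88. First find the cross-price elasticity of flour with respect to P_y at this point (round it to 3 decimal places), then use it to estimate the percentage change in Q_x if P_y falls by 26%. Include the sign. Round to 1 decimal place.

At P_x = 9.7, P_y = 30.88: Q_x = 1692.512.
∂Q_x/∂P_y = -3.6.
ε = (∂Q_x/∂P_y)(P_y/Q_x) = -3.6000 × 30.88/1692.512 ≈ -0.066.
%ΔQ_x ≈ ε × %ΔP_y = -0.066 × (-26%) = 1.7%.

1.7%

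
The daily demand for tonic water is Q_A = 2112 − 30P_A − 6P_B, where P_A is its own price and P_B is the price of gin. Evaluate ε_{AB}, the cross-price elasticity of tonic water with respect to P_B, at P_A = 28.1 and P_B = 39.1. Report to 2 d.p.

-0.23

At P_A = 28.1 and P_B = 39.1: Q_A = 1034.4.
∂Q_A/∂P_B = -6.
ε = (∂Q_A/∂P_B)(P_B/Q_A) = -6 × (39.1/1034.4) ≈ -0.23.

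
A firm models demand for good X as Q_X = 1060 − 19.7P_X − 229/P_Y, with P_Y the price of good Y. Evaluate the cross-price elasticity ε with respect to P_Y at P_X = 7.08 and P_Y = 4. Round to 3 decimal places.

0.066

At P_X = 7.08 and P_Y = 4: Q_X = 863.274.
∂Q_X/∂P_Y = 229/P_Y² = 14.3125.
ε = (∂Q_X/∂P_Y)(P_Y/Q_X) = 14.3125 × (4/863.274) ≈ 0.066.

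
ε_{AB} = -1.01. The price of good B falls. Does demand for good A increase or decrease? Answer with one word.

ε < 0 and the price of good B falls, so the quantity of good A moves in the opposite direction: it increases.

increase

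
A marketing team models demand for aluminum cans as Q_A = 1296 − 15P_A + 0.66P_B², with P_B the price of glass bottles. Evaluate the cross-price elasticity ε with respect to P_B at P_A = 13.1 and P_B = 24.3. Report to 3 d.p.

0.523

At P_A = 13.1 and P_B = 24.3: Q_A = 1489.223.
∂Q_A/∂P_B = 1.32P_B = 1.32(24.3) = 32.0760.
ε = (∂Q_A/∂P_B)(P_B/Q_A) = 32.0760 × (24.3/1489.223) ≈ 0.523.
ε > 0: substitutes.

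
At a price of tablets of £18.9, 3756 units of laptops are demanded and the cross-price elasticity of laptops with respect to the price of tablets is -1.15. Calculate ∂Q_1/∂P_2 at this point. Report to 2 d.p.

ε = (∂Q_1/∂P_2)·(P_2/Q_1) ⇒ ∂Q_1/∂P_2 = ε·Q_1/P_2 = -1.15 × 3756/18.9 ≈ -228.54.

-228.54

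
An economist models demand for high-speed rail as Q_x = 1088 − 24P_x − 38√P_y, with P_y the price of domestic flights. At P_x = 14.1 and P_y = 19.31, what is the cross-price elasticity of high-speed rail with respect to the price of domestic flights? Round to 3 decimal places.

-0.143

At P_x = 14.1 and P_y = 19.31: Q_x = 582.616.
∂Q_x/∂P_y = -38/(2√P_y) = -38/(2√19.31) = -4.3238.
ε = (∂Q_x/∂P_y)(P_y/Q_x) = -4.3238 × (19.31/582.616) ≈ -0.143.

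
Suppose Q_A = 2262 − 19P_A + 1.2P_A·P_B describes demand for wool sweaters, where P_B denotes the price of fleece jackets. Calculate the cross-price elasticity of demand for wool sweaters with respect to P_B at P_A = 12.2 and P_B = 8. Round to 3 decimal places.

0.055

At P_A = 12.2 and P_B = 8: Q_A = 2147.32.
∂Q_A/∂P_B = 1.2P_A = 1.2(12.2) = 14.6400.
ε = (∂Q_A/∂P_B)(P_B/Q_A) = 14.6400 × (8/2147.32) ≈ 0.055.
ε > 0: substitutes.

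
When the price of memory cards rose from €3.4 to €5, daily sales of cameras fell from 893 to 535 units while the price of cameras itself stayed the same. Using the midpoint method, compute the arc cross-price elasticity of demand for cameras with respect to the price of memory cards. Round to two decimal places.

-1.32

ΔQ_A = 535 − 893 = -358; ΔP_B = 5 − 3.4 = 1.6.
Midpoints: Q̄_A = 714.0, P̄_B = 4.20.
ε = (ΔQ_A/Q̄_A)/(ΔP_B/P̄_B) = (-358/714.0)/(1.6/4.20) ≈ -1.32.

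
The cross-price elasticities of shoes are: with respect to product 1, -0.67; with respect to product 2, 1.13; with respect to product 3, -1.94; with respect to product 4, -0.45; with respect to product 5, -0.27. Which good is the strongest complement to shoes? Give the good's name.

product 3

Complements have ε < 0. The most negative value is -1.94 (product 3).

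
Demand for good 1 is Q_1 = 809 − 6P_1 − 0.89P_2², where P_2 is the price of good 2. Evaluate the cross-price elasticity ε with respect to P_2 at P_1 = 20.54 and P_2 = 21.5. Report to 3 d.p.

-2.999

At P_1 = 20.54 and P_2 = 21.5: Q_1 = 274.357.
∂Q_1/∂P_2 = -1.78P_2 = -1.78(21.5) = -38.2700.
ε = (∂Q_1/∂P_2)(P_2/Q_1) = -38.2700 × (21.5/274.357) ≈ -2.999.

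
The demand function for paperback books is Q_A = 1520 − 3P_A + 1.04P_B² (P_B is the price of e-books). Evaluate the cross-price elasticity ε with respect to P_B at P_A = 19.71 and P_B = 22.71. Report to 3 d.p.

0.537

At P_A = 19.71 and P_B = 22.71: Q_A = 1997.244.
∂Q_A/∂P_B = 2.08P_B = 2.08(22.71) = 47.2368.
ε = (∂Q_A/∂P_B)(P_B/Q_A) = 47.2368 × (22.71/1997.244) ≈ 0.537.
ε > 0: substitutes.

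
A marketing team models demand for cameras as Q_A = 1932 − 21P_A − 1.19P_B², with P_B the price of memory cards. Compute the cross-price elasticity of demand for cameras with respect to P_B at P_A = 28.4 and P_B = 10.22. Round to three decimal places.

At P_A = 28.4 and P_B = 10.22: Q_A = 1211.306.
∂Q_A/∂P_B = -2.38P_B = -2.38(10.22) = -24.3236.
ε = (∂Q_A/∂P_B)(P_B/Q_A) = -24.3236 × (10.22/1211.306) ≈ -0.205.

-0.205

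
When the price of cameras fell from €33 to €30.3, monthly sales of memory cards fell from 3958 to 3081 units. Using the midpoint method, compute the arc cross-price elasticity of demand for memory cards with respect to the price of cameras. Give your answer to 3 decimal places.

2.921

ΔQ_A = 3081 − 3958 = -877; ΔP_B = 30.3 − 33 = -2.7.
Midpoints: Q̄_A = 3519.5, P̄_B = 31.65.
ε = (ΔQ_A/Q̄_A)/(ΔP_B/P̄_B) = (-877/3519.5)/(-2.7/31.65) ≈ 2.921.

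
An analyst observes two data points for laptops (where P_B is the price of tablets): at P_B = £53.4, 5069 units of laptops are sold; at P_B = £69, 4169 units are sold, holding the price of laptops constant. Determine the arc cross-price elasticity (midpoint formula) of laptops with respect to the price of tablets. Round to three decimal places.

-0.764

ΔQ_A = 4169 − 5069 = -900; ΔP_B = 69 − 53.4 = 15.6.
Midpoints: Q̄_A = 4619.0, P̄_B = 61.20.
ε = (ΔQ_A/Q̄_A)/(ΔP_B/P̄_B) = (-900/4619.0)/(15.6/61.20) ≈ -0.764.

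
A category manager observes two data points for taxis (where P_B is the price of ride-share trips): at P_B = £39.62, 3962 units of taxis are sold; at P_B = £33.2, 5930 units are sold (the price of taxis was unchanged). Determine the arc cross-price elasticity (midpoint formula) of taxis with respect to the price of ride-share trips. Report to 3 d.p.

ΔQ_A = 5930 − 3962 = 1968; ΔP_B = 33.2 − 39.62 = -6.42.
Midpoints: Q̄_A = 4946.0, P̄_B = 36.41.
ε = (ΔQ_A/Q̄_A)/(ΔP_B/P̄_B) = (1968/4946.0)/(-6.42/36.41) ≈ -2.257.
ε < 0: taxis and ride-share trips are complements.

-2.257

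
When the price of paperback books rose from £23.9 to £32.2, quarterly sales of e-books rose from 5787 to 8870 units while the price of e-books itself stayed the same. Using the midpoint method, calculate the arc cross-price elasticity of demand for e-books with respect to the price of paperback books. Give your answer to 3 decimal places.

1.422

ΔQ_A = 8870 − 5787 = 3083; ΔP_B = 32.2 − 23.9 = 8.3.
Midpoints: Q̄_A = 7328.5, P̄_B = 28.05.
ε = (ΔQ_A/Q̄_A)/(ΔP_B/P̄_B) = (3083/7328.5)/(8.3/28.05) ≈ 1.422.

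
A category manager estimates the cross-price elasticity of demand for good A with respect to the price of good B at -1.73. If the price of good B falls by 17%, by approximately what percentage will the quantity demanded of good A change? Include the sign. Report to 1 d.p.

29.4%

%ΔQ ≈ ε × %ΔP of good B = -1.73 × (-17%) = 29.4%.
Demand for good A rises by about 29.4%.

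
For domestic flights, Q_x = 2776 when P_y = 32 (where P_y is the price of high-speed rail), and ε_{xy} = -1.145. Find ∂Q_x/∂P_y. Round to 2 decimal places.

ε = (∂Q_x/∂P_y)·(P_y/Q_x) ⇒ ∂Q_x/∂P_y = ε·Q_x/P_y = -1.145 × 2776/32 ≈ -99.33.

-99.33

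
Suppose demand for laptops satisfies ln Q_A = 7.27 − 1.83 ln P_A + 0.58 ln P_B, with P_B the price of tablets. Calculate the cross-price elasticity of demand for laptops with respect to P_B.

0.58

In a log-linear (constant-elasticity) demand function, the coefficient on ln P_B is the cross-price elasticity.
ε = 0.58. Positive, so laptops and tablets are substitutes.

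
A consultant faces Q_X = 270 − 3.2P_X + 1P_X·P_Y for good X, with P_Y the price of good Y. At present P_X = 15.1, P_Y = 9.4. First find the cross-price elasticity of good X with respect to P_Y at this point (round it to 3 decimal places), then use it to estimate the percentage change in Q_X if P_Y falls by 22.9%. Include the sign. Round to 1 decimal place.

At P_X = 15.1, P_Y = 9.4: Q_X = 363.62.
∂Q_X/∂P_Y = 1P_X = 15.1000.
ε = (∂Q_X/∂P_Y)(P_Y/Q_X) = 15.1000 × 9.4/363.62 ≈ 0.390.
%ΔQ_X ≈ ε × %ΔP_Y = 0.390 × (-22.9%) = -8.9%.

-8.9%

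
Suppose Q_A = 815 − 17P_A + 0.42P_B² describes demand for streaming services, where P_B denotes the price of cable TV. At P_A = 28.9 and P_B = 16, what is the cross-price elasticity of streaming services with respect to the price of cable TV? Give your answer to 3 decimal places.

At P_A = 28.9 and P_B = 16: Q_A = 431.22.
∂Q_A/∂P_B = 0.84P_B = 0.84(16) = 13.4400.
ε = (∂Q_A/∂P_B)(P_B/Q_A) = 13.4400 × (16/431.22) ≈ 0.499.
ε > 0: substitutes.

0.499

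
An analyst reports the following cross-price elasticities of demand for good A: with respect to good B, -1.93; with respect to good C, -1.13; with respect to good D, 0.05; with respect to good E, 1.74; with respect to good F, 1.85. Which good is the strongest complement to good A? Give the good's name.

Complements have ε < 0. The most negative value is -1.93 (good B).

good B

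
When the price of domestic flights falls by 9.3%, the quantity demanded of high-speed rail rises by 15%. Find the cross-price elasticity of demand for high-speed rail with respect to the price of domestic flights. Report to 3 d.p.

-1.613

ε = (%ΔQ of high-speed rail) / (%ΔP of domestic flights) = (15%) / (-9.3%) ≈ -1.613.
Negative cross-price elasticity: complements.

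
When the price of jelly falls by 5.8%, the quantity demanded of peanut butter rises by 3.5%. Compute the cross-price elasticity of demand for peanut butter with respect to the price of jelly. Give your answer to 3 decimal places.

-0.603

ε = (%ΔQ of peanut butter) / (%ΔP of jelly) = (3.5%) / (-5.8%) ≈ -0.603.
Negative cross-price elasticity: complements.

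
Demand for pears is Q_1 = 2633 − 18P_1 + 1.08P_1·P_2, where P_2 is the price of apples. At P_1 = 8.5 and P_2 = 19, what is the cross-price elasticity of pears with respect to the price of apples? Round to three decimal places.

0.066

At P_1 = 8.5 and P_2 = 19: Q_1 = 2654.42.
∂Q_1/∂P_2 = 1.08P_1 = 1.08(8.5) = 9.1800.
ε = (∂Q_1/∂P_2)(P_2/Q_1) = 9.1800 × (19/2654.42) ≈ 0.066.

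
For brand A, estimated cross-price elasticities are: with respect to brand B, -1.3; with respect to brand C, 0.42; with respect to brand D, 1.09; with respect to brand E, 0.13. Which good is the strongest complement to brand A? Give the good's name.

Complements have ε < 0. The most negative value is -1.3 (brand B).

brand B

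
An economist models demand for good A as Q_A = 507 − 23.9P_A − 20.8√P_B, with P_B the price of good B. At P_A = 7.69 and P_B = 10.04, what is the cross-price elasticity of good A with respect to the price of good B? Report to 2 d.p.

-0.13

At P_A = 7.69 and P_B = 10.04: Q_A = 257.302.
∂Q_A/∂P_B = -20.8/(2√P_B) = -20.8/(2√10.04) = -3.2822.
ε = (∂Q_A/∂P_B)(P_B/Q_A) = -3.2822 × (10.04/257.302) ≈ -0.13.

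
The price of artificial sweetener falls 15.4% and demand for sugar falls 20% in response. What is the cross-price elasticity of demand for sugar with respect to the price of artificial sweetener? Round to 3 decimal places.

1.299

ε = (%ΔQ of sugar) / (%ΔP of artificial sweetener) = (-20%) / (-15.4%) ≈ 1.299.
Positive cross-price elasticity: substitutes.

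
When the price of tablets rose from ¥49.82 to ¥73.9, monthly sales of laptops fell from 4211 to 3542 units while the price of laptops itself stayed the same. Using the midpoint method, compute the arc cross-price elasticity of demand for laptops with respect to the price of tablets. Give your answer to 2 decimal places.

-0.44

ΔQ_A = 3542 − 4211 = -669; ΔP_B = 73.9 − 49.82 = 24.08.
Midpoints: Q̄_A = 3876.5, P̄_B = 61.86.
ε = (ΔQ_A/Q̄_A)/(ΔP_B/P̄_B) = (-669/3876.5)/(24.08/61.86) ≈ -0.44.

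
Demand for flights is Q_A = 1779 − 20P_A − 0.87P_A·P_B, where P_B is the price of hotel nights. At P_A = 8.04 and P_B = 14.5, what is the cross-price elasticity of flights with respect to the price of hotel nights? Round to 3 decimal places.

-0.067

At P_A = 8.04 and P_B = 14.5: Q_A = 1516.775.
∂Q_A/∂P_B = -0.87P_A = -0.87(8.04) = -6.9948.
ε = (∂Q_A/∂P_B)(P_B/Q_A) = -6.9948 × (14.5/1516.775) ≈ -0.067.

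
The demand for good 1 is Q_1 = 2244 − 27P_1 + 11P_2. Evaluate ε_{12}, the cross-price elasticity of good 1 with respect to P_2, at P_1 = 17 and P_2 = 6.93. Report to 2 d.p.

0.04

At P_1 = 17 and P_2 = 6.93: Q_1 = 1861.23.
∂Q_1/∂P_2 = 11.
ε = (∂Q_1/∂P_2)(P_2/Q_1) = 11 × (6.93/1861.23) ≈ 0.04.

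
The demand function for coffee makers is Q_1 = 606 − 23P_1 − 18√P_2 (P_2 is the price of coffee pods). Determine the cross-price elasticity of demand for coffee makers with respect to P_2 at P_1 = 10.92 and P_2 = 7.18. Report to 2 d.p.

-0.08

At P_1 = 10.92 and P_2 = 7.18: Q_1 = 306.608.
∂Q_1/∂P_2 = -18/(2√P_2) = -18/(2√7.18) = -3.3588.
ε = (∂Q_1/∂P_2)(P_2/Q_1) = -3.3588 × (7.18/306.608) ≈ -0.08.
ε < 0: complements.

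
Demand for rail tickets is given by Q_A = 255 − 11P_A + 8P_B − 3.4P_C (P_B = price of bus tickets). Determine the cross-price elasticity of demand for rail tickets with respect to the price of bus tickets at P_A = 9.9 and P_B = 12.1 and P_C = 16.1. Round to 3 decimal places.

At P_A = 9.9 and P_B = 12.1 and P_C = 16.1: Q_A = 188.16.
∂Q_A/∂P_B = 8.
ε = (∂Q_A/∂P_B)(P_B/Q_A) = 8 × (12.1/188.16) ≈ 0.514.

0.514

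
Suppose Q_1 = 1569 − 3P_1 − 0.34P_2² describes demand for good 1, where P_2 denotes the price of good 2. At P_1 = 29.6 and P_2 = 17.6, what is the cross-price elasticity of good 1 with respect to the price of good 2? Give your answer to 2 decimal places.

At P_1 = 29.6 and P_2 = 17.6: Q_1 = 1374.882.
∂Q_1/∂P_2 = -0.68P_2 = -0.68(17.6) = -11.9680.
ε = (∂Q_1/∂P_2)(P_2/Q_1) = -11.9680 × (17.6/1374.882) ≈ -0.15.
ε < 0: complements.

-0.15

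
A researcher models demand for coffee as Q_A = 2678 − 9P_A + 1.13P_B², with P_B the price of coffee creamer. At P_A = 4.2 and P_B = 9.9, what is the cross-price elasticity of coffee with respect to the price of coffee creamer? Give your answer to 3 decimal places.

0.081

At P_A = 4.2 and P_B = 9.9: Q_A = 2750.951.
∂Q_A/∂P_B = 2.26P_B = 2.26(9.9) = 22.3740.
ε = (∂Q_A/∂P_B)(P_B/Q_A) = 22.3740 × (9.9/2750.951) ≈ 0.081.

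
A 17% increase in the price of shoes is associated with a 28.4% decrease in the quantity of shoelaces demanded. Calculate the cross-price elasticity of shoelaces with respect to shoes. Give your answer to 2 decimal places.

-1.67

ε = (%ΔQ of shoelaces) / (%ΔP of shoes) = (-28.4%) / (17%) ≈ -1.67.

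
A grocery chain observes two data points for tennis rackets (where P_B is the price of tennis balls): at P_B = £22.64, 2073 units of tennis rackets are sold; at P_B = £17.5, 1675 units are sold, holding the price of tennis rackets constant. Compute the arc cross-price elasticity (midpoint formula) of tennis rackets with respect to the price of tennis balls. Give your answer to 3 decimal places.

0.829

ΔQ_A = 1675 − 2073 = -398; ΔP_B = 17.5 − 22.64 = -5.14.
Midpoints: Q̄_A = 1874.0, P̄_B = 20.07.
ε = (ΔQ_A/Q̄_A)/(ΔP_B/P̄_B) = (-398/1874.0)/(-5.14/20.07) ≈ 0.829.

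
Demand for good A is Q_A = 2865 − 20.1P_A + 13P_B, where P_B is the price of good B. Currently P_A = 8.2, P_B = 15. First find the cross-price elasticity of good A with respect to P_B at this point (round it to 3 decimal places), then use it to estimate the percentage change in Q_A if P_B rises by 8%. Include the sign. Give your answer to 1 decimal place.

At P_A = 8.2, P_B = 15: Q_A = 2895.18.
∂Q_A/∂P_B = 13.
ε = (∂Q_A/∂P_B)(P_B/Q_A) = 13.0000 × 15/2895.18 ≈ 0.067.
%ΔQ_A ≈ ε × %ΔP_B = 0.067 × (8%) = 0.5%.

0.5%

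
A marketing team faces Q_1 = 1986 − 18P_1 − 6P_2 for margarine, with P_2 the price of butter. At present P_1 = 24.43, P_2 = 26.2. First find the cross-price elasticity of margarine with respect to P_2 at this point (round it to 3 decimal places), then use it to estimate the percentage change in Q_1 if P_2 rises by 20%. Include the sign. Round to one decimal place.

-2.3%

At P_1 = 24.43, P_2 = 26.2: Q_1 = 1389.06.
∂Q_1/∂P_2 = -6.
ε = (∂Q_1/∂P_2)(P_2/Q_1) = -6.0000 × 26.2/1389.06 ≈ -0.113.
%ΔQ_1 ≈ ε × %ΔP_2 = -0.113 × (20%) = -2.3%.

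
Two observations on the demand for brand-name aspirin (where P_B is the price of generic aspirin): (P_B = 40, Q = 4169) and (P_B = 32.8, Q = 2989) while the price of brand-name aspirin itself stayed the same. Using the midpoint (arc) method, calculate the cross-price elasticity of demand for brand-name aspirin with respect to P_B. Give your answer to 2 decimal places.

1.67

ΔQ_A = 2989 − 4169 = -1180; ΔP_B = 32.8 − 40 = -7.2.
Midpoints: Q̄_A = 3579.0, P̄_B = 36.40.
ε = (ΔQ_A/Q̄_A)/(ΔP_B/P̄_B) = (-1180/3579.0)/(-7.2/36.40) ≈ 1.67.
ε > 0: brand-name aspirin and generic aspirin are substitutes.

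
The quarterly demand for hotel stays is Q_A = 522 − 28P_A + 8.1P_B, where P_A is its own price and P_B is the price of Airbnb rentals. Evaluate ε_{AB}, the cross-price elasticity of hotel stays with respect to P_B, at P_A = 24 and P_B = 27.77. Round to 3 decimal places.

At P_A = 24 and P_B = 27.77: Q_A = 74.937.
∂Q_A/∂P_B = 8.1.
ε = (∂Q_A/∂P_B)(P_B/Q_A) = 8.1 × (27.77/74.937) ≈ 3.002.

3.002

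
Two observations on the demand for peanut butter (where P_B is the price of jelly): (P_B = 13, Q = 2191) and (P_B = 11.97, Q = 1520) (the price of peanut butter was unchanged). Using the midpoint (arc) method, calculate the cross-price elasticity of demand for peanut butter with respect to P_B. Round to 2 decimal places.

ΔQ_A = 1520 − 2191 = -671; ΔP_B = 11.97 − 13 = -1.03.
Midpoints: Q̄_A = 1855.5, P̄_B = 12.48.
ε = (ΔQ_A/Q̄_A)/(ΔP_B/P̄_B) = (-671/1855.5)/(-1.03/12.48) ≈ 4.38.

4.38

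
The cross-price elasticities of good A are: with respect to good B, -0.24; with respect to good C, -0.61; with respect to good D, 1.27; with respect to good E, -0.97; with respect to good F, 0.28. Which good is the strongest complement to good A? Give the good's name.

good E

Complements have ε < 0. The most negative value is -0.97 (good E).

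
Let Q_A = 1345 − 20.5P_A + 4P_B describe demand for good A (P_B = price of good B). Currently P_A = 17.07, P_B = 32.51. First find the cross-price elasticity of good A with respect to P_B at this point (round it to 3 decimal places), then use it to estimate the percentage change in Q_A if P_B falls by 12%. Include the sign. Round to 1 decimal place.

At P_A = 17.07, P_B = 32.51: Q_A = 1125.105.
∂Q_A/∂P_B = 4.
ε = (∂Q_A/∂P_B)(P_B/Q_A) = 4.0000 × 32.51/1125.105 ≈ 0.116.
%ΔQ_A ≈ ε × %ΔP_B = 0.116 × (-12%) = -1.4%.

-1.4%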